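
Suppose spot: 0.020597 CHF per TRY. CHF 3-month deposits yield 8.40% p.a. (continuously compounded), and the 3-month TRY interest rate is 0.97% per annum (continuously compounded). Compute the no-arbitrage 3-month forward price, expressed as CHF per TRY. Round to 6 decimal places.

T = 3/12 years.
Growth of 1 CHF over T: e^(0.0840×3/12) = 1.0212221.
Growth of 1 TRY over T: e^(0.0097×3/12) = 1.0024279.
CIP: F = S · (grow CHF)/(grow TRY) = 0.020597 × 1.0212221/1.0024279 = 0.02098317 CHF per TRY.

0.020983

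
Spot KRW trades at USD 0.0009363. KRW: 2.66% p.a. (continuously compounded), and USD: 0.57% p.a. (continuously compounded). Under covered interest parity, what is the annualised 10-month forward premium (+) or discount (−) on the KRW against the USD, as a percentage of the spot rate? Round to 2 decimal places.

T = 10/12 years.
F = S · g_USD/g_KRW = 0.0009363 × 1.0047613/1.0224142 = 0.0009201339.
Annualised premium = (F − S)/S × (1/T) = (0.0009201339 − 0.0009363)/0.0009363 ÷ (10/12) = -2.07%.

-2.07%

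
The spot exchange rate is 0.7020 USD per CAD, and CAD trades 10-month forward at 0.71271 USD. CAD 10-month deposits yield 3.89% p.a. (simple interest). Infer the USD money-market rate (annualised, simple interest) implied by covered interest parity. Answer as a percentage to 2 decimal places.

5.78%

T = 10/12 years.
F/S = 0.71271/0.702 = 1.0152564 = (growth of USD) / (growth of CAD).
The CAD side grows by 1 + 0.0389×10/12 = 1.0324167.
So the USD growth factor = 1.0481677.
r = (1.0481677 − 1)/(10/12) = 0.057801 → 5.78%.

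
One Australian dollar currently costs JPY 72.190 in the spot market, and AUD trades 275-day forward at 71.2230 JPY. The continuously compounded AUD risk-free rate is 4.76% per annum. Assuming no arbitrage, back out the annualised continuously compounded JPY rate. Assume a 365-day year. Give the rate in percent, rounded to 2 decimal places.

T = 275/365 years.
CIP gives F = S · g_JPY/g_AUD, so g_JPY/g_AUD = 71.223/72.19 = 0.9866048.
AUD growth factor: e^(0.0476×275/365) = 1.0365138.
Hence g_JPY = 1.0226295.
Take logs: ln 1.0226295 / (275/365) = 0.029701, so 2.97%.

2.97%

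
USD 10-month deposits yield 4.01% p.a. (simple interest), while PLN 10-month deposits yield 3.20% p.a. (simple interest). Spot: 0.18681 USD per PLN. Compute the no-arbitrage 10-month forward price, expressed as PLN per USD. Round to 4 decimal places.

T = 10/12 years.
USD accumulates by 1 + 0.0401×10/12 = 1.0334167.
PLN accumulates by 1 + 0.0320×10/12 = 1.0266667.
Forward (USD per PLN) = 0.18681 × 1.0334167 / 1.0266667 = 0.1880382.
Quoted the other way: 1/0.1880382 = 5.3181 PLN per USD.

5.3181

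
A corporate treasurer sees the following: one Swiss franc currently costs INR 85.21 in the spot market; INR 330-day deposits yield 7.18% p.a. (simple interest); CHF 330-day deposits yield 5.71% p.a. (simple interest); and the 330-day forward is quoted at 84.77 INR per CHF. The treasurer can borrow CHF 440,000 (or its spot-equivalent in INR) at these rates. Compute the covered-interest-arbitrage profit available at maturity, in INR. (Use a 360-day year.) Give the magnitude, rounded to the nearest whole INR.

INR 708,943

T = 330/360 years.
Keep in CHF, deliver into the forward: 440,000·1.0523416667·84.77 = INR 39,251,081.36.
Swap to INR now, deposit: 440,000·85.21·1.0658166667 = INR 39,960,024.79.
The quoted forward undervalues CHF, so borrow CHF, convert to INR at spot, deposit the INR at 7.18%, and buy CHF forward at 84.77 to cover the loan.
Arbitrage profit = |39,251,081.36 − 39,960,024.79| = INR 708,943.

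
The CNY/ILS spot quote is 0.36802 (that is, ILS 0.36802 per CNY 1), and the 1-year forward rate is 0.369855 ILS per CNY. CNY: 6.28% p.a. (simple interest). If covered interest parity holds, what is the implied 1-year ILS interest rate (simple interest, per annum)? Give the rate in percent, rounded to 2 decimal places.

T = 1 year.
By CIP, F/S equals the ILS-to-CNY growth ratio: 0.369855/0.36802 = 1.0049861.
CNY growth factor: 1 + 0.0628×1 = 1.062800.
That pins the ILS growth at 1.0680992.
(1.0680992 − 1)/T = 0.068099, i.e. 6.81%.

6.81%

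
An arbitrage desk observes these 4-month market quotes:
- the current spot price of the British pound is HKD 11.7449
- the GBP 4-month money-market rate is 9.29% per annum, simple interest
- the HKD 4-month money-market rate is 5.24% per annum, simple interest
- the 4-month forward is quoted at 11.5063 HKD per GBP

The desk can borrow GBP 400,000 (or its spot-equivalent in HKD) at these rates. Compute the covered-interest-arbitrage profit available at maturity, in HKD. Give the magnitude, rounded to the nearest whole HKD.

HKD 34,973

T = 4/12 years.
Keep in GBP, deliver into the forward: 400,000·1.030966667·11.5063 = HKD 4,745,044.70.
Swap to HKD now, deposit: 400,000·11.7449·1.017466667 = HKD 4,780,017.70.
The quoted forward undervalues GBP, so borrow GBP, convert to HKD at spot, deposit the HKD at 5.24%, and buy GBP forward at 11.5063 to cover the loan.
Profit = 4,780,017.70 − 4,745,044.70 = HKD 34,973.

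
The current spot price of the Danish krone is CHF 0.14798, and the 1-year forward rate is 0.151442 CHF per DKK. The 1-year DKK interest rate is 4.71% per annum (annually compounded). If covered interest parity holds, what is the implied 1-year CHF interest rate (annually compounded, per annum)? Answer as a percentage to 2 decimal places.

7.16%

T = 1 year.
By CIP, F/S equals the CHF-to-DKK growth ratio: 0.151442/0.14798 = 1.0233951.
The DKK side grows by (1 + 0.0471)^1 = 1.047100.
So the CHF growth factor = 1.071597.
Annualise: 1.071597^(1/1) − 1 = 0.071597 = 7.16%.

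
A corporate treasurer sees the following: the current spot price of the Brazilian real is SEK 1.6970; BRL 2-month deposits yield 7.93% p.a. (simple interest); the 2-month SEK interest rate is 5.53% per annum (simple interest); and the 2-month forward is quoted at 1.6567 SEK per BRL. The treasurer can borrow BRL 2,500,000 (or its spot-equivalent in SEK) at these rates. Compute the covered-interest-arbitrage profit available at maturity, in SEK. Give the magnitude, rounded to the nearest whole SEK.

SEK 85,112

T = 2/12 years.
Keep in BRL, deliver into the forward: 2,500,000·1.013216667·1.6567 = SEK 4,196,490.13.
Swap to SEK now, deposit: 2,500,000·1.6970·1.009216667 = SEK 4,281,601.71.
The quoted forward undervalues BRL, so borrow BRL, convert to SEK at spot, deposit the SEK at 5.53%, and buy BRL forward at 1.6567 to cover the loan.
The gap between the two covered legs is SEK 85,112.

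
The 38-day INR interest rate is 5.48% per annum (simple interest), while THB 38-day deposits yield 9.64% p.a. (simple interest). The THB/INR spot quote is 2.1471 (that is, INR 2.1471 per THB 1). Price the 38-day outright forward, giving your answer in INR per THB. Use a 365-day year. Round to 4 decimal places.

2.1379

T = 38/365 years.
INR accumulates by 1 + 0.0548×38/365 = 1.0057052.
Growth of 1 THB over T: 1 + 0.0964×38/365 = 1.0100362.
So F = 2.1471 × 1.0057052 / 1.0100362 = 2.137893 (INR/THB).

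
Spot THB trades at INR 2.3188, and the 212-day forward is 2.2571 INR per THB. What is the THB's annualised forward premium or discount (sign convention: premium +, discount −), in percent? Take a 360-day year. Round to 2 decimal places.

-4.52%

T = 212/360 years.
THB trades forward at -2.66086% vs spot over the period.
Annualise by dividing by T: -0.0266086 / (212/360) = -0.045184 → -4.52%.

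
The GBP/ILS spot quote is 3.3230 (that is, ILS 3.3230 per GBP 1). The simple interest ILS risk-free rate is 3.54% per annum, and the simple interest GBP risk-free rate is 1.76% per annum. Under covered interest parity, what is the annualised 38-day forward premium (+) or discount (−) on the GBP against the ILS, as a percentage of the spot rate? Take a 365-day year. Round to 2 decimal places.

T = 38/365 years.
CIP forward (ILS per GBP) = 3.323 × 1.0036855/1.0018323 = 3.3291469.
(F − S)/S ÷ T = (3.3291469 − 3.323)/3.323/(38/365) = 0.017768 → 1.78%.

+1.78%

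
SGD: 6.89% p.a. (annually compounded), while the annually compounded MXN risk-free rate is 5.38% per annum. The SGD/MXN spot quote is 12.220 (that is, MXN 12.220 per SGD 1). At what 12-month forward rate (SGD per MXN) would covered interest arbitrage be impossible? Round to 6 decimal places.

0.083006

T = 1 year.
MXN growth factor: (1 + 0.0538)^1 = 1.053800.
Growth of 1 SGD over T: (1 + 0.0689)^1 = 1.068900.
Forward (MXN per SGD) = 12.22 × 1.053800 / 1.068900 = 12.04737.
Invert for SGD per MXN: 1 / 12.04737 = 0.083006.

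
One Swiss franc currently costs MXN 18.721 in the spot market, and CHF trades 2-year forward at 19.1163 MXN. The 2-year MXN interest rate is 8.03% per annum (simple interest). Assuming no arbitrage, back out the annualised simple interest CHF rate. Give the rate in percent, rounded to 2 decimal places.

T = 2 years.
F/S = 19.1163/18.721 = 1.0211153 = (growth of MXN) / (growth of CHF).
MXN growth factor: 1 + 0.0803×2 = 1.160600.
So the CHF growth factor = 1.1366003.
(1.1366003 − 1)/T = 0.068300, i.e. 6.83%.

6.83%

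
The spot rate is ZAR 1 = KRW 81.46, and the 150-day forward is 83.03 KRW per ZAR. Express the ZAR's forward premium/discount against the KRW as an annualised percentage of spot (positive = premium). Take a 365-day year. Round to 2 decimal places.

T = 150/365 years.
(F − S)/S = (83.03 − 81.46)/81.46 = 0.0192733.
Annualise by dividing by T: 0.0192733 / (150/365) = 0.046898 → 4.69%.

+4.69%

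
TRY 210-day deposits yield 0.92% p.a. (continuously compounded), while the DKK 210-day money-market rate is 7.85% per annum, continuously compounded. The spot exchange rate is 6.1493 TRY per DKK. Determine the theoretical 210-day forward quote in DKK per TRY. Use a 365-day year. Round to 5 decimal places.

T = 210/365 years.
TRY growth factor: e^(0.0092×210/365) = 1.0053072.
DKK growth factor: e^(0.0785×210/365) = 1.0461998.
CIP: F = S · (grow TRY)/(grow DKK) = 6.1493 × 1.0053072/1.0461998 = 5.908944 TRY per DKK.
Quoted the other way: 1/5.908944 = 0.16923 DKK per TRY.

0.16923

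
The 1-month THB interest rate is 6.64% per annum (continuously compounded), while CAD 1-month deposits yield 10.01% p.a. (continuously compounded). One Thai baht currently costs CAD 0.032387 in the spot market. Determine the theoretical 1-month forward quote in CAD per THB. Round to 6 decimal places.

0.032478

T = 1/12 years.
Growth of 1 CAD over T: e^(0.1001×1/12) = 1.0083766.
Growth of 1 THB over T: e^(0.0664×1/12) = 1.0055487.
Forward (CAD per THB) = 0.032387 × 1.0083766 / 1.0055487 = 0.03247808.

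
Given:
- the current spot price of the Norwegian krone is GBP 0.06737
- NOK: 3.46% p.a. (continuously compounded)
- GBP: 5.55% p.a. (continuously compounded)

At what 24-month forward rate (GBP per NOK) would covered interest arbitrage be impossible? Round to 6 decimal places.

T = 2 years.
Growth of 1 GBP over T: e^(0.0555×2) = 1.1173949.
Growth of 1 NOK over T: e^(0.0346×2) = 1.0716505.
CIP: F = S · (grow GBP)/(grow NOK) = 0.06737 × 1.1173949/1.0716505 = 0.07024575 GBP per NOK.

0.070246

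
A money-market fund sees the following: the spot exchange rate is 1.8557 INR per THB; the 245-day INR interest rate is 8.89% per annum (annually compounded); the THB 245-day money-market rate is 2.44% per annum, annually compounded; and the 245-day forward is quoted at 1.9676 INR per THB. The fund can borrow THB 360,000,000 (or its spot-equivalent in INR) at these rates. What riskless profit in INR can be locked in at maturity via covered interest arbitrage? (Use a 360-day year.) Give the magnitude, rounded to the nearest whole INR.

T = 245/360 years.
Keep in THB, deliver into the forward: 360,000,000·1.01654152484·1.9676 = INR 720,052,957.54.
Swap to INR now, deposit: 360,000,000·1.8557·1.05967426526 = INR 707,917,512.26.
The quoted forward overvalues THB, so borrow INR, buy THB at spot, deposit the THB at 2.44%, and sell the proceeds forward at 1.9676.
The gap between the two covered legs is INR 12,135,445.

INR 12,135,445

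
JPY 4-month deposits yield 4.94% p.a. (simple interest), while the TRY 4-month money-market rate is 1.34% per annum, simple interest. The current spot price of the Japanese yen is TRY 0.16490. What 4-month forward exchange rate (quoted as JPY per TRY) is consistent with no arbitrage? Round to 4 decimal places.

6.1367

T = 4/12 years.
TRY growth factor: 1 + 0.0134×4/12 = 1.0044667.
JPY accumulates by 1 + 0.0494×4/12 = 1.0164667.
So F = 0.1649 × 1.0044667 / 1.0164667 = 0.1629533 (TRY/JPY).
Quoted the other way: 1/0.1629533 = 6.1367 JPY per TRY.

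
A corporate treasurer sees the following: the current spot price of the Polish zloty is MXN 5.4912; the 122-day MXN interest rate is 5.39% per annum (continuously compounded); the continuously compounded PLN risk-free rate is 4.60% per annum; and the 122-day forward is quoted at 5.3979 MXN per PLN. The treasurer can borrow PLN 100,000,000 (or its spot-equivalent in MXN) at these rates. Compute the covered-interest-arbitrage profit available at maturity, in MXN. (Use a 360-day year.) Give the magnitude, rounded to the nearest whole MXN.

MXN 10,971,798

T = 122/360 years.
Keep in PLN, deliver into the forward: 100,000,000·1.01571102947·5.3979 = MXN 548,270,656.60.
Swap to MXN now, deposit: 100,000,000·5.4912·1.01843395692 = MXN 559,242,454.42.
The quoted forward undervalues PLN, so borrow PLN, convert to MXN at spot, deposit the MXN at 5.39%, and buy PLN forward at 5.3979 to cover the loan.
Profit = 559,242,454.42 − 548,270,656.60 = MXN 10,971,798.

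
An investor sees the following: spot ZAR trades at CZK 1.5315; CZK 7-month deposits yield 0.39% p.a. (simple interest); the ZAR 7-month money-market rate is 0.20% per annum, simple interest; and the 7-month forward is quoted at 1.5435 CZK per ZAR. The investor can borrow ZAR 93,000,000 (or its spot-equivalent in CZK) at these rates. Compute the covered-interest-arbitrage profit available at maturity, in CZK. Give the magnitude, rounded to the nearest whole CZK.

T = 7/12 years.
Route A — deposit ZAR, sell forward: 93,000,000 × 1.00116666667 × 1.5435 = CZK 143,712,969.75.
Route B — convert at spot, deposit CZK: 93,000,000 × 1.5315 × 1.002275 = CZK 142,753,527.11.
The quoted forward overvalues ZAR, so borrow CZK, buy ZAR at spot, deposit the ZAR at 0.20%, and sell the proceeds forward at 1.5435.
Arbitrage profit = |143,712,969.75 − 142,753,527.11| = CZK 959,443.

CZK 959,443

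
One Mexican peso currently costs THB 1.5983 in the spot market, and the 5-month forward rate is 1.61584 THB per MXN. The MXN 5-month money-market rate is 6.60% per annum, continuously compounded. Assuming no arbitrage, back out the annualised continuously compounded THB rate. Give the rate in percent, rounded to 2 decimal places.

T = 5/12 years.
By CIP, F/S equals the THB-to-MXN growth ratio: 1.61584/1.5983 = 1.0109742.
The MXN side grows by e^(0.0660×5/12) = 1.0278816.
So the THB growth factor = 1.0391618.
Take logs: ln 1.0391618 / (5/12) = 0.092195, so 9.22%.

9.22%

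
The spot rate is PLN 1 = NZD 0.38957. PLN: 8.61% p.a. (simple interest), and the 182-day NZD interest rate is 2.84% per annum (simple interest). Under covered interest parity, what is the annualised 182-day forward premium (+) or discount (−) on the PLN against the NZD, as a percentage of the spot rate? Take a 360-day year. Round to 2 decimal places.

-5.53%

T = 182/360 years.
CIP forward (NZD per PLN) = 0.38957 × 1.0143578/1.0435283 = 0.37868007.
Annualised premium = (F − S)/S × (1/T) = (0.37868007 − 0.38957)/0.38957 ÷ (182/360) = -5.53%.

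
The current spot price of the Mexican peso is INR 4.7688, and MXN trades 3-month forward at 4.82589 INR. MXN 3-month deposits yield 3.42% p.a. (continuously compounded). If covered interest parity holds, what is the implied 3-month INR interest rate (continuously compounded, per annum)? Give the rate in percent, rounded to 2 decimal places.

8.18%

T = 3/12 years.
F/S = 4.82589/4.7688 = 1.0119716 = (growth of INR) / (growth of MXN).
MXN growth factor: e^(0.0342×3/12) = 1.0085867.
Hence g_INR = 1.0206611.
r = ln(1.0206611)/(3/12) = 0.081802 → 8.18%.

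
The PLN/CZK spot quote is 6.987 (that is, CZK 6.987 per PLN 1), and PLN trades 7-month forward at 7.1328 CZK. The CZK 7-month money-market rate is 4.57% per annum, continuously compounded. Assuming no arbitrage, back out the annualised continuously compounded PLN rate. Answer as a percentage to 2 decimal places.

1.03%

T = 7/12 years.
CIP gives F = S · g_CZK/g_PLN, so g_CZK/g_PLN = 7.1328/6.987 = 1.0208673.
CZK growth factor: e^(0.0457×7/12) = 1.0270168.
So the PLN growth factor = 1.0060238.
Take logs: ln 1.0060238 / (7/12) = 0.010296, so 1.03%.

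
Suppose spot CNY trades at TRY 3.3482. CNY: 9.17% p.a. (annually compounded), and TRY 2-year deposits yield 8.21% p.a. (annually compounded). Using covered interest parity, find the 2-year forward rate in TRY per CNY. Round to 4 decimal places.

3.2896

T = 2 years.
Growth of 1 TRY over T: (1 + 0.0821)^2 = 1.1709404.
CNY accumulates by (1 + 0.0917)^2 = 1.1918089.
So F = 3.3482 × 1.1709404 / 1.1918089 = 3.289573 (TRY/CNY).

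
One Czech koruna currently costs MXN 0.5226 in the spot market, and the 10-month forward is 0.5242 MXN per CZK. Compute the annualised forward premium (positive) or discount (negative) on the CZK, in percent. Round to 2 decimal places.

T = 10/12 years.
CZK trades forward at +0.30616% vs spot over the period.
Per annum: 0.0030616 / (10/12) = 0.003674 = 0.37%.

+0.37%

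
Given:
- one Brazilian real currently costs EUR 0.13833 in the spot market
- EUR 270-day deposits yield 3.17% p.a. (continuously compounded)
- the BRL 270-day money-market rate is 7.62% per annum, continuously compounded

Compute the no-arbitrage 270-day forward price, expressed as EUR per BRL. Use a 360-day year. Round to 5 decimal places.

0.13379

T = 270/360 years.
EUR growth factor: e^(0.0317×270/360) = 1.0240599.
BRL accumulates by e^(0.0762×270/360) = 1.0588146.
So F = 0.13833 × 1.0240599 / 1.0588146 = 0.1337894 (EUR/BRL).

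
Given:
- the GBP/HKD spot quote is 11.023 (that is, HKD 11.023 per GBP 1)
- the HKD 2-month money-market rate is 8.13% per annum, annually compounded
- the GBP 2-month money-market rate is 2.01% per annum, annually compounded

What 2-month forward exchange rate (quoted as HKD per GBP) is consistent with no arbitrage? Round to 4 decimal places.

11.1306

T = 2/12 years.
HKD accumulates by (1 + 0.0813)^(2/12) = 1.01311256.
GBP growth factor: (1 + 0.0201)^(2/12) = 1.00332228.
Forward (HKD per GBP) = 11.023 × 1.01311256 / 1.00332228 = 11.130561.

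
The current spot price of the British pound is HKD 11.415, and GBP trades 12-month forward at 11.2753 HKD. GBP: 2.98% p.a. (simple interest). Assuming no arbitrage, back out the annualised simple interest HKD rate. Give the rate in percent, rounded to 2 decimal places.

1.72%

T = 1 year.
CIP gives F = S · g_HKD/g_GBP, so g_HKD/g_GBP = 11.2753/11.415 = 0.9877617.
The GBP side grows by 1 + 0.0298×1 = 1.029800.
Hence g_HKD = 1.017197.
r = (1.017197 − 1)/1 = 0.017197 → 1.72%.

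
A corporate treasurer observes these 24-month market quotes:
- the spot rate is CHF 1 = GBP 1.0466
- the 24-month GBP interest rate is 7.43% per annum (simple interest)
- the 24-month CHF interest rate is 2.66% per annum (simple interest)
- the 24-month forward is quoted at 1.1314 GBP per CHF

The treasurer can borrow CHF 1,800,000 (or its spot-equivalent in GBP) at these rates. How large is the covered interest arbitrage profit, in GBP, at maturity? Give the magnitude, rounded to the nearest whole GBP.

GBP 18,962

T = 2 years.
Route A — deposit CHF, sell forward: 1,800,000 × 1.053200 × 1.1314 = GBP 2,144,862.86.
Route B — convert at spot, deposit GBP: 1,800,000 × 1.0466 × 1.148600 = GBP 2,163,824.57.
The quoted forward undervalues CHF, so borrow CHF, convert to GBP at spot, deposit the GBP at 7.43%, and buy CHF forward at 1.1314 to cover the loan.
Profit = 2,163,824.57 − 2,144,862.86 = GBP 18,962.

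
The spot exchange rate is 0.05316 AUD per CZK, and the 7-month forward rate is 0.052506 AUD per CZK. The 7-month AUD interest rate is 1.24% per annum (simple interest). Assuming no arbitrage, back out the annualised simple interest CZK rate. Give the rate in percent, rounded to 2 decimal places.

3.39%

T = 7/12 years.
CIP gives F = S · g_AUD/g_CZK, so g_AUD/g_CZK = 0.052506/0.05316 = 0.9876975.
The AUD side grows by 1 + 0.0124×7/12 = 1.0072333.
So the CZK growth factor = 1.0197791.
r = (1.0197791 − 1)/(7/12) = 0.033907 → 3.39%.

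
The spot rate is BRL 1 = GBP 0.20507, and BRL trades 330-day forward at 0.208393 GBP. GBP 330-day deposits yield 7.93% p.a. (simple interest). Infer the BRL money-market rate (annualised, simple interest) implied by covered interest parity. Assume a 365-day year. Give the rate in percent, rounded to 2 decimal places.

6.04%

T = 330/365 years.
By CIP, F/S equals the GBP-to-BRL growth ratio: 0.208393/0.20507 = 1.0162042.
The GBP side grows by 1 + 0.0793×330/365 = 1.0716959.
Hence g_BRL = 1.0546068.
r = (1.0546068 − 1)/(330/365) = 0.060398 → 6.04%.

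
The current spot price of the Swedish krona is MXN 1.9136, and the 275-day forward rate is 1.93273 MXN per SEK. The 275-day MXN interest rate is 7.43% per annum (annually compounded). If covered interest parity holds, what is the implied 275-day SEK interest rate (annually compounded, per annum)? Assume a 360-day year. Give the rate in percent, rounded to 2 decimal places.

6.04%

T = 275/360 years.
CIP gives F = S · g_MXN/g_SEK, so g_MXN/g_SEK = 1.93273/1.9136 = 1.0099969.
MXN growth factor: (1 + 0.0743)^(275/360) = 1.0562737.
Hence g_SEK = 1.0458188.
r = 1.0458188^(360/275) − 1 = 0.060401 → 6.04%.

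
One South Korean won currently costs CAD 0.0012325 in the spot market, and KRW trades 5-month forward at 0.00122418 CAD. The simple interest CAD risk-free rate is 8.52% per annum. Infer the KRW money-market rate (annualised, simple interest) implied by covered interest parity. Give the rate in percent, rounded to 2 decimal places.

T = 5/12 years.
By CIP, F/S equals the CAD-to-KRW growth ratio: 0.00122418/0.0012325 = 0.9932495.
CAD growth factor: 1 + 0.0852×5/12 = 1.035500.
That pins the KRW growth at 1.0425377.
r = (1.0425377 − 1)/(5/12) = 0.102090 → 10.21%.

10.21%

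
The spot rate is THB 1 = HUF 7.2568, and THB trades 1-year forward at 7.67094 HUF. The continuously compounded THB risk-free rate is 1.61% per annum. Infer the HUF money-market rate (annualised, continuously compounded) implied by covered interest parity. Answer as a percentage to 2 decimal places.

T = 1 year.
CIP gives F = S · g_HUF/g_THB, so g_HUF/g_THB = 7.67094/7.2568 = 1.0570692.
THB growth factor: e^(0.0161×1) = 1.0162303.
That pins the HUF growth at 1.0742258.
r = ln(1.0742258)/1 = 0.071600 → 7.16%.

7.16%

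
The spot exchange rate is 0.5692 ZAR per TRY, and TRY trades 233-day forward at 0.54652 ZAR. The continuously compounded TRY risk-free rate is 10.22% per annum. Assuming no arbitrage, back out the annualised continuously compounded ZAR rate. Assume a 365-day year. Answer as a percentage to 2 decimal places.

3.85%

T = 233/365 years.
By CIP, F/S equals the ZAR-to-TRY growth ratio: 0.54652/0.5692 = 0.9601546.
TRY growth factor: e^(0.1022×233/365) = 1.0674152.
That pins the ZAR growth at 1.0248836.
Take logs: ln 1.0248836 / (233/365) = 0.038504, so 3.85%.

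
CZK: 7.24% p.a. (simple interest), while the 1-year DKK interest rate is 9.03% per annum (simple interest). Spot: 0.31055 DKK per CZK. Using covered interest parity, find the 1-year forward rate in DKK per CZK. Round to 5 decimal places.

0.31573

T = 1 year.
DKK growth factor: 1 + 0.0903×1 = 1.090300.
CZK growth factor: 1 + 0.0724×1 = 1.072400.
So F = 0.31055 × 1.090300 / 1.072400 = 0.3157336 (DKK/CZK).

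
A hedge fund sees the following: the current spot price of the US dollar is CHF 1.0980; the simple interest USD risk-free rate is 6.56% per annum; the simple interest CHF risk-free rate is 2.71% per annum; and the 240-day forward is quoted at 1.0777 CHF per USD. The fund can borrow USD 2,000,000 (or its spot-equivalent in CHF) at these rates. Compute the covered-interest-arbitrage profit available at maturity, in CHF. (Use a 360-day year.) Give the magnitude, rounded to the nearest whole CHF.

CHF 13,988

T = 240/360 years.
Invest the USD and cover forward: 2,000,000 × 1.043733333 × 1.0777 = CHF 2,249,662.83.
Convert at spot and invest in CHF: 2,000,000 × 1.0980 × 1.018066667 = CHF 2,235,674.40.
The quoted forward overvalues USD, so borrow CHF, buy USD at spot, deposit the USD at 6.56%, and sell the proceeds forward at 1.0777.
Arbitrage profit = |2,249,662.83 − 2,235,674.40| = CHF 13,988.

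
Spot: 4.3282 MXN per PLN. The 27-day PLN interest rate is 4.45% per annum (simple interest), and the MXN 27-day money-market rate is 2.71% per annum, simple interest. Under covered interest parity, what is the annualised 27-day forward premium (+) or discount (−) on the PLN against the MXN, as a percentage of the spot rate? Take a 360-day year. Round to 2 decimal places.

T = 27/360 years.
CIP forward (MXN per PLN) = 4.3282 × 1.0020325/1.0033375 = 4.3225705.
Annualised premium = (F − S)/S × (1/T) = (4.3225705 − 4.3282)/4.3282 ÷ (27/360) = -1.73%.

-1.73%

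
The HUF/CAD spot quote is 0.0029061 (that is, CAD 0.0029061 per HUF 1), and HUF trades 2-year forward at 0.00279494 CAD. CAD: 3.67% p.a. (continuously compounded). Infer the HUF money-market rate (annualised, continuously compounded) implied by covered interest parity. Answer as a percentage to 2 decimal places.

5.62%

T = 2 years.
By CIP, F/S equals the CAD-to-HUF growth ratio: 0.00279494/0.0029061 = 0.9617494.
The CAD side grows by e^(0.0367×2) = 1.0761609.
So the HUF growth factor = 1.1189619.
Take logs: ln 1.1189619 / 2 = 0.056201, so 5.62%.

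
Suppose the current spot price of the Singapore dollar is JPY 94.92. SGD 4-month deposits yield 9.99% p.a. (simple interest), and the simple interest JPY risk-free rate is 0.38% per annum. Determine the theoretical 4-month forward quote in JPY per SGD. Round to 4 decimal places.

91.9774

T = 4/12 years.
JPY growth factor: 1 + 0.0038×4/12 = 1.00126667.
SGD growth factor: 1 + 0.0999×4/12 = 1.033300.
CIP: F = S · (grow JPY)/(grow SGD) = 94.92 × 1.00126667/1.033300 = 91.977385 JPY per SGD.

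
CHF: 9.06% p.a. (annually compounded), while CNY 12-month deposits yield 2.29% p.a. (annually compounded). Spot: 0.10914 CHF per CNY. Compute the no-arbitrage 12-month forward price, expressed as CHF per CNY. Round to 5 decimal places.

0.11636

T = 1 year.
CHF accumulates by (1 + 0.0906)^1 = 1.090600.
CNY growth factor: (1 + 0.0229)^1 = 1.022900.
Forward (CHF per CNY) = 0.10914 × 1.090600 / 1.022900 = 0.1163634.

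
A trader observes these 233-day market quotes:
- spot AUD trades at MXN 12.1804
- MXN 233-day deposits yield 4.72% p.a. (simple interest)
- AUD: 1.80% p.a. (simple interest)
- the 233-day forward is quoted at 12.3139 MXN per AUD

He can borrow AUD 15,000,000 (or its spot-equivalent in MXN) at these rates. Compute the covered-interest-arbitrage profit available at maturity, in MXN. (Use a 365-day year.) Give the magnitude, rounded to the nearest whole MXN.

T = 233/365 years.
Invest the AUD and cover forward: 15,000,000 × 1.01149041096 × 12.3139 = MXN 186,830,876.57.
Convert at spot and invest in MXN: 15,000,000 × 12.1804 × 1.03013041096 = MXN 188,211,006.86.
The quoted forward undervalues AUD, so borrow AUD, convert to MXN at spot, deposit the MXN at 4.72%, and buy AUD forward at 12.3139 to cover the loan.
The gap between the two covered legs is MXN 1,380,130.

MXN 1,380,130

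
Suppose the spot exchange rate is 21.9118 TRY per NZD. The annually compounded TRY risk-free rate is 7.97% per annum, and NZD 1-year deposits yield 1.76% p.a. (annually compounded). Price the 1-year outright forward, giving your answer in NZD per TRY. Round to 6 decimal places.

0.043013

T = 1 year.
TRY accumulates by (1 + 0.0797)^1 = 1.079700.
Growth of 1 NZD over T: (1 + 0.0176)^1 = 1.017600.
CIP: F = S · (grow TRY)/(grow NZD) = 21.9118 × 1.079700/1.017600 = 23.24899 TRY per NZD.
Quoted the other way: 1/23.24899 = 0.043013 NZD per TRY.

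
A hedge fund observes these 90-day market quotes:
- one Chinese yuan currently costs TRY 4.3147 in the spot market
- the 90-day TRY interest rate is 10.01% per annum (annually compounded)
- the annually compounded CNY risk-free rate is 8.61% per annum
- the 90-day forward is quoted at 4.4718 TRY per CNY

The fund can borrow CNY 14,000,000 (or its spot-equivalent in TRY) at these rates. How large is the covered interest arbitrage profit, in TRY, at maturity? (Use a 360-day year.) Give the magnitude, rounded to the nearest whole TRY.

T = 90/360 years.
Invest the CNY and cover forward: 14,000,000 × 1.0208629761 × 4.4718 = TRY 63,911,330.79.
Convert at spot and invest in TRY: 14,000,000 × 4.3147 × 1.0241369636 = TRY 61,863,812.60.
The quoted forward overvalues CNY, so borrow TRY, buy CNY at spot, deposit the CNY at 8.61%, and sell the proceeds forward at 4.4718.
Arbitrage profit = |63,911,330.79 − 61,863,812.60| = TRY 2,047,518.

TRY 2,047,518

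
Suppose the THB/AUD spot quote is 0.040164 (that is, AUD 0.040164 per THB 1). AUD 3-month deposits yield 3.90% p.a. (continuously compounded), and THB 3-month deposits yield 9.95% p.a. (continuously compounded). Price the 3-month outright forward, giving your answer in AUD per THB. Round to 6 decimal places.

0.039561

T = 3/12 years.
AUD accumulates by e^(0.0390×3/12) = 1.0097977.
THB accumulates by e^(0.0995×3/12) = 1.025187.
So F = 0.040164 × 1.0097977 / 1.025187 = 0.03956109 (AUD/THB).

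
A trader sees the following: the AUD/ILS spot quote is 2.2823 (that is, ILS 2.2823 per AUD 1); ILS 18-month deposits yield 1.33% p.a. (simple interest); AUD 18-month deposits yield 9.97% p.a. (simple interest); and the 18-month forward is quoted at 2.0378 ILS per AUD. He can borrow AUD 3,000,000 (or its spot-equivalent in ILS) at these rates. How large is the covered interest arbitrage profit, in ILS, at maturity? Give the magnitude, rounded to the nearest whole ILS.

T = 18/12 years.
Keep in AUD, deliver into the forward: 3,000,000·1.149550·2.0378 = ILS 7,027,658.97.
Swap to ILS now, deposit: 3,000,000·2.2823·1.019950 = ILS 6,983,495.66.
The quoted forward overvalues AUD, so borrow ILS, buy AUD at spot, deposit the AUD at 9.97%, and sell the proceeds forward at 2.0378.
Profit = 7,027,658.97 − 6,983,495.66 = ILS 44,163.

ILS 44,163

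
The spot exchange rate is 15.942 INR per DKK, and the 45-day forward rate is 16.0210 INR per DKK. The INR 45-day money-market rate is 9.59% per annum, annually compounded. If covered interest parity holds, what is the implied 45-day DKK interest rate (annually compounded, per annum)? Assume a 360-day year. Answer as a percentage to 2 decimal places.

T = 45/360 years.
By CIP, F/S equals the INR-to-DKK growth ratio: 16.021/15.942 = 1.0049555.
INR growth factor: (1 + 0.0959)^(45/360) = 1.0115128.
That pins the DKK growth at 1.006525.
Annualise: 1.006525^(360/45) − 1 = 0.053408 = 5.34%.

5.34%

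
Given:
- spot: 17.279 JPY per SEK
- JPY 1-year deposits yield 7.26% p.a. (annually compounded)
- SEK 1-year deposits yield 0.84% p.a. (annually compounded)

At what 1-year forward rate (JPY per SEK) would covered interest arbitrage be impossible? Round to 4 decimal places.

18.3791

T = 1 year.
Growth of 1 JPY over T: (1 + 0.0726)^1 = 1.072600.
SEK accumulates by (1 + 0.0084)^1 = 1.008400.
So F = 17.279 × 1.072600 / 1.008400 = 18.379071 (JPY/SEK).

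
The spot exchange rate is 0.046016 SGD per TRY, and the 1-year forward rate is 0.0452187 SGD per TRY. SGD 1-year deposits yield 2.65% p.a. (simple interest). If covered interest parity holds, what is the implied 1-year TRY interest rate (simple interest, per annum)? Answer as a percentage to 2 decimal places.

T = 1 year.
CIP gives F = S · g_SGD/g_TRY, so g_SGD/g_TRY = 0.0452187/0.046016 = 0.9826734.
The SGD side grows by 1 + 0.0265×1 = 1.026500.
Hence g_TRY = 1.0445994.
(1.0445994 − 1)/T = 0.044599, i.e. 4.46%.

4.46%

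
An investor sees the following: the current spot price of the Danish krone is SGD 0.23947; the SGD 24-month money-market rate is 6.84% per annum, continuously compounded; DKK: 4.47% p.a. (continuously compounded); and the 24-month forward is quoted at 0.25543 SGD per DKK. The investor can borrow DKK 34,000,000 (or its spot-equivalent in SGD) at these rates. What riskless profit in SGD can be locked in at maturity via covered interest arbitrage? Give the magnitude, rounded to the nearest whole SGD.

SGD 161,204

T = 2 years.
Keep in DKK, deliver into the forward: 34,000,000·1.093517976·0.25543 = SGD 9,496,788.08.
Swap to SGD now, deposit: 34,000,000·0.23947·1.146598806 = SGD 9,335,584.55.
The quoted forward overvalues DKK, so borrow SGD, buy DKK at spot, deposit the DKK at 4.47%, and sell the proceeds forward at 0.25543.
Profit = 9,496,788.08 − 9,335,584.55 = SGD 161,204.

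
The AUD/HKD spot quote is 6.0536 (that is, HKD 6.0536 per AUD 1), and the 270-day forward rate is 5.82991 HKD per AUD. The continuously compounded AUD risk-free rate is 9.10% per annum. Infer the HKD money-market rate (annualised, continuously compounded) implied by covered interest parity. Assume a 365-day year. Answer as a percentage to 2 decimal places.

T = 270/365 years.
By CIP, F/S equals the HKD-to-AUD growth ratio: 5.82991/6.0536 = 0.9630484.
The AUD side grows by e^(0.0910×270/365) = 1.0696324.
Hence g_HKD = 1.0301078.
Take logs: ln 1.0301078 / (270/365) = 0.040101, so 4.01%.

4.01%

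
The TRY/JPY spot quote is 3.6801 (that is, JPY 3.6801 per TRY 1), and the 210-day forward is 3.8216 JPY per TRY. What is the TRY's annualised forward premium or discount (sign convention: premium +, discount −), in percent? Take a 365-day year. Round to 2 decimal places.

T = 210/365 years.
(F − S)/S = (3.8216 − 3.6801)/3.6801 = 0.0384500.
×(1/T) gives 6.68% p.a.

+6.68%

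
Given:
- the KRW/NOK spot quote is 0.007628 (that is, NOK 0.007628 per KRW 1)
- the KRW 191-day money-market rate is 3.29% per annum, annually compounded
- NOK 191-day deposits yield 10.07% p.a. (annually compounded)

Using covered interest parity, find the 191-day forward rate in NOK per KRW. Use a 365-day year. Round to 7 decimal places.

0.0078860

T = 191/365 years.
Growth of 1 NOK over T: (1 + 0.1007)^(191/365) = 1.0514893.
Growth of 1 KRW over T: (1 + 0.0329)^(191/365) = 1.0170833.
Forward (NOK per KRW) = 0.007628 × 1.0514893 / 1.0170833 = 0.007886041.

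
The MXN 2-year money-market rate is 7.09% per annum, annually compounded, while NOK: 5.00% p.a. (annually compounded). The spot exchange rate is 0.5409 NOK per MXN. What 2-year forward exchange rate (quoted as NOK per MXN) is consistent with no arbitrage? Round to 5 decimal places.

T = 2 years.
Growth of 1 NOK over T: (1 + 0.0500)^2 = 1.102500.
MXN accumulates by (1 + 0.0709)^2 = 1.1468268.
So F = 0.5409 × 1.102500 / 1.1468268 = 0.5199933 (NOK/MXN).

0.51999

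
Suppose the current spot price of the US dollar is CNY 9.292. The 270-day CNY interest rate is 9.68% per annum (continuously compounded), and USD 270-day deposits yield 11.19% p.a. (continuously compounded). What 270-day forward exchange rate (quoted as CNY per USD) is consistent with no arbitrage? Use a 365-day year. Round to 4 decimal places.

9.1888

T = 270/365 years.
CNY growth factor: e^(0.0968×270/365) = 1.0742315.
Growth of 1 USD over T: e^(0.1119×270/365) = 1.0862977.
CIP: F = S · (grow CNY)/(grow USD) = 9.292 × 1.0742315/1.0862977 = 9.188788 CNY per USD.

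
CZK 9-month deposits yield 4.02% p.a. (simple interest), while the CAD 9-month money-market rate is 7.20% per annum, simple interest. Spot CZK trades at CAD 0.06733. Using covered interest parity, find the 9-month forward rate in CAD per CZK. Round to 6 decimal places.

T = 9/12 years.
CAD accumulates by 1 + 0.0720×9/12 = 1.054000.
Growth of 1 CZK over T: 1 + 0.0402×9/12 = 1.030150.
So F = 0.06733 × 1.054000 / 1.030150 = 0.06888882 (CAD/CZK).

0.068889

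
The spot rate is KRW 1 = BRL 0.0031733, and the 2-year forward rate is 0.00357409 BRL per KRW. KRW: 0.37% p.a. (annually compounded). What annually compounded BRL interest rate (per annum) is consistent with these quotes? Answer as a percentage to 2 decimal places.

6.52%

T = 2 years.
F/S = 0.00357409/0.0031733 = 1.1263007 = (growth of BRL) / (growth of KRW).
KRW growth factor: (1 + 0.0037)^2 = 1.0074137.
So the BRL growth factor = 1.1346508.
Annualise: 1.1346508^(1/2) − 1 = 0.065200 = 6.52%.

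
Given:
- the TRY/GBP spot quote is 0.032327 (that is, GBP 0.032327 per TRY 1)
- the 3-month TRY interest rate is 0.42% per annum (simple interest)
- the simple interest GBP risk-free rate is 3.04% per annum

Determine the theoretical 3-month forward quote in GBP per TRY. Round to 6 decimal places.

T = 3/12 years.
GBP growth factor: 1 + 0.0304×3/12 = 1.007600.
Growth of 1 TRY over T: 1 + 0.0042×3/12 = 1.001050.
So F = 0.032327 × 1.007600 / 1.001050 = 0.03253852 (GBP/TRY).

0.032539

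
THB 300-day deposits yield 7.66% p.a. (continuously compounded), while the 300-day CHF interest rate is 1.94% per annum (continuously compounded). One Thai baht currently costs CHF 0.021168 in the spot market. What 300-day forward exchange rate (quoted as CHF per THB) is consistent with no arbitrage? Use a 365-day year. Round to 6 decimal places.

0.020196

T = 300/365 years.
CHF accumulates by e^(0.0194×300/365) = 1.016073.
THB growth factor: e^(0.0766×300/365) = 1.0649831.
Forward (CHF per THB) = 0.021168 × 1.016073 / 1.0649831 = 0.02019584.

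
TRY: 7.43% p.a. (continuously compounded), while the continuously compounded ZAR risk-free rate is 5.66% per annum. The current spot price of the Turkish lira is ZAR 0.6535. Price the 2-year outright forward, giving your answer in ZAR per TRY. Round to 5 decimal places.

0.63077

T = 2 years.
ZAR growth factor: e^(0.0566×2) = 1.1198559.
Growth of 1 TRY over T: e^(0.0743×2) = 1.1602088.
Forward (ZAR per TRY) = 0.6535 × 1.1198559 / 1.1602088 = 0.6307708.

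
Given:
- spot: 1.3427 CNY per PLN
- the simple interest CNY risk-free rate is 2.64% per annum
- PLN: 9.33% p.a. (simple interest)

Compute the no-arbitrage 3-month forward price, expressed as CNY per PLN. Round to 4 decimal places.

1.3208

T = 3/12 years.
CNY accumulates by 1 + 0.0264×3/12 = 1.006600.
Growth of 1 PLN over T: 1 + 0.0933×3/12 = 1.023325.
So F = 1.3427 × 1.006600 / 1.023325 = 1.320755 (CNY/PLN).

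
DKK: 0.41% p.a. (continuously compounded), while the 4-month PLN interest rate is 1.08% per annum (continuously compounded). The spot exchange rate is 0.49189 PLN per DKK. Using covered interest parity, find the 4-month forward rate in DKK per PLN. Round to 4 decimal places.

T = 4/12 years.
PLN growth factor: e^(0.0108×4/12) = 1.0036065.
Growth of 1 DKK over T: e^(0.0041×4/12) = 1.0013676.
CIP: F = S · (grow PLN)/(grow DKK) = 0.49189 × 1.0036065/1.0013676 = 0.4929898 PLN per DKK.
Invert for DKK per PLN: 1 / 0.4929898 = 2.0284.

2.0284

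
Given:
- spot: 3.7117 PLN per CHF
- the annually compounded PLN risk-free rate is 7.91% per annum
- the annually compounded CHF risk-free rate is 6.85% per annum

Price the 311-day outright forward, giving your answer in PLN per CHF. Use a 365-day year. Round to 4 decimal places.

T = 311/365 years.
PLN accumulates by (1 + 0.0791)^(311/365) = 1.0670146.
CHF accumulates by (1 + 0.0685)^(311/365) = 1.0580775.
CIP: F = S · (grow PLN)/(grow CHF) = 3.7117 × 1.0670146/1.0580775 = 3.743051 PLN per CHF.

3.7431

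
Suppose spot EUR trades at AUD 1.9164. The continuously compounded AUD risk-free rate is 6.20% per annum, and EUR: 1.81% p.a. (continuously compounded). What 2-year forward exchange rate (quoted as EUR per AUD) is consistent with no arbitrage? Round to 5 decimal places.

0.47795

T = 2 years.
Growth of 1 AUD over T: e^(0.0620×2) = 1.1320159.
Growth of 1 EUR over T: e^(0.0181×2) = 1.0368632.
CIP: F = S · (grow AUD)/(grow EUR) = 1.9164 × 1.1320159/1.0368632 = 2.092268 AUD per EUR.
Invert for EUR per AUD: 1 / 2.092268 = 0.47795.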